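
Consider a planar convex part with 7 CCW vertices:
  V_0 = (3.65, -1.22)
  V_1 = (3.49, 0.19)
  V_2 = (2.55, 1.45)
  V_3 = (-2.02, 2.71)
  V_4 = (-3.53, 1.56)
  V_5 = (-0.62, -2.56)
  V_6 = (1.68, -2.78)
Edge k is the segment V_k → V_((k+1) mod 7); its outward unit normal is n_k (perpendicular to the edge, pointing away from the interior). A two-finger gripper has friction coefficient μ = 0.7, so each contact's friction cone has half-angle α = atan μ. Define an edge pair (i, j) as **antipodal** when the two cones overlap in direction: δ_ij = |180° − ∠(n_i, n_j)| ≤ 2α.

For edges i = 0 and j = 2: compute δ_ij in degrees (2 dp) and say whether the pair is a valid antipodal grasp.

α = atan 0.7 = 34.99°;  2α = 69.98°
edge 0: e_0 = (-0.16, +1.41);  n_0 = (+0.9936, +0.1128)
edge 2: e_2 = (-4.57, +1.26);  n_2 = (+0.2658, +0.9640)
∠(n_0, n_2) = 68.11°
δ = |180° − 68.11°| = 111.89°
111.89° > 2α = 69.98°  →  invalid

δ = 111.89°, invalid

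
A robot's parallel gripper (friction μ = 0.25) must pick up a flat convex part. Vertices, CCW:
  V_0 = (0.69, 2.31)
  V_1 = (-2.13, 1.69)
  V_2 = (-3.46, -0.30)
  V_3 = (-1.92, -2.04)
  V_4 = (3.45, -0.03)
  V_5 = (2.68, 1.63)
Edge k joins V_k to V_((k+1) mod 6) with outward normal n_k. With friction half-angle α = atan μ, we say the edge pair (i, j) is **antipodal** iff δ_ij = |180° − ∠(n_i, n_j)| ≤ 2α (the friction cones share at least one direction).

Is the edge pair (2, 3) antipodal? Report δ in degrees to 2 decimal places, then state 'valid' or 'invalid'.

δ = 110.99°, invalid

α = atan 0.25 = 14.04°;  2α = 28.07°
edge 2: e_2 = (+1.54, -1.74);  n_2 = (-0.7488, -0.6628)
edge 3: e_3 = (+5.37, +2.01);  n_3 = (+0.3505, -0.9365)
∠(n_2, n_3) = 69.01°
δ = |180° − 69.01°| = 110.99°
110.99° > 2α = 28.07°  →  invalid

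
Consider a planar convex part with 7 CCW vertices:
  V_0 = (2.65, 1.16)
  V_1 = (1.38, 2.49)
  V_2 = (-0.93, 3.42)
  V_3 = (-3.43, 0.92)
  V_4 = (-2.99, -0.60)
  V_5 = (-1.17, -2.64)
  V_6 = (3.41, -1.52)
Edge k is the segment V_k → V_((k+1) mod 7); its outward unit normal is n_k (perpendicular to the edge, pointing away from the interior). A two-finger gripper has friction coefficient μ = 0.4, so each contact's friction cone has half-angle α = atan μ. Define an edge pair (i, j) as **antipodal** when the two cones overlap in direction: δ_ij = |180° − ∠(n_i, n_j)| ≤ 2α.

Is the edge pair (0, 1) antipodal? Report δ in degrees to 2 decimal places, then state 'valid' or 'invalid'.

α = atan 0.4 = 21.80°;  2α = 43.60°
edge 0: e_0 = (-1.27, +1.33);  n_0 = (+0.7232, +0.6906)
edge 1: e_1 = (-2.31, +0.93);  n_1 = (+0.3735, +0.9276)
∠(n_0, n_1) = 24.39°
δ = |180° − 24.39°| = 155.61°
155.61° > 2α = 43.60°  →  invalid

δ = 155.61°, invalid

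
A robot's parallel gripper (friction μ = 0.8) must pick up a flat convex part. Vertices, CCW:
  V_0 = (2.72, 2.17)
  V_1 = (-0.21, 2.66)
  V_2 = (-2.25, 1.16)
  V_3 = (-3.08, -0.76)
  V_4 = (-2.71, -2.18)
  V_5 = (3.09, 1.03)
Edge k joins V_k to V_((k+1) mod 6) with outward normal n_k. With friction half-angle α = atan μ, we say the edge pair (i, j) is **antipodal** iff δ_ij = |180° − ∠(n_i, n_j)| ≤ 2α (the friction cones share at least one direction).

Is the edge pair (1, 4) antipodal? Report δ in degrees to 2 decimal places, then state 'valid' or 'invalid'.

α = atan 0.8 = 38.66°;  2α = 77.32°
edge 1: e_1 = (-2.04, -1.50);  n_1 = (-0.5924, +0.8057)
edge 4: e_4 = (+5.80, +3.21);  n_4 = (+0.4842, -0.8749)
∠(n_1, n_4) = 172.64°
δ = |180° − 172.64°| = 7.36°
7.36° ≤ 2α = 77.32°  →  valid

δ = 7.36°, valid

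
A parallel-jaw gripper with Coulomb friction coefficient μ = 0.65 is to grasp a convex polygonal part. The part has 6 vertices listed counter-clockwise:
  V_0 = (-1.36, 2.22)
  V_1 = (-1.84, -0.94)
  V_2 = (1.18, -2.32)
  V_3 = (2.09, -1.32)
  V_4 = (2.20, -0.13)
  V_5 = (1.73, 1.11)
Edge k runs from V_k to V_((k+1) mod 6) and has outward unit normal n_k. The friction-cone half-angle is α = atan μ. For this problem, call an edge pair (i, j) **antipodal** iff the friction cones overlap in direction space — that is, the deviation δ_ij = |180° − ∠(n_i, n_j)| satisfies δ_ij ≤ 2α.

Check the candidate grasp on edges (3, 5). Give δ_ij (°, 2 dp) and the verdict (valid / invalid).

α = atan 0.65 = 33.02°;  2α = 66.05°
edge 3: e_3 = (+0.11, +1.19);  n_3 = (+0.9958, -0.0920)
edge 5: e_5 = (-3.09, +1.11);  n_5 = (+0.3381, +0.9411)
∠(n_3, n_5) = 75.52°
δ = |180° − 75.52°| = 104.48°
104.48° > 2α = 66.05°  →  invalid

δ = 104.48°, invalid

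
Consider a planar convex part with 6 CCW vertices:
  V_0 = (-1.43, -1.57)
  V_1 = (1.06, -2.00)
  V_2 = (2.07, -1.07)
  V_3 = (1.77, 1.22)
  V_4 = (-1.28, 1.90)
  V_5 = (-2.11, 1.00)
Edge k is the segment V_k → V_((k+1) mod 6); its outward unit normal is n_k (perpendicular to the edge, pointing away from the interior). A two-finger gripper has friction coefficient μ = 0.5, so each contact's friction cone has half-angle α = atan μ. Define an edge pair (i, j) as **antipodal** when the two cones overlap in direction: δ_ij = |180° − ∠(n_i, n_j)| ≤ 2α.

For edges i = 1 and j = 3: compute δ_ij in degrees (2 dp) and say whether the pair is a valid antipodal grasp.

δ = 55.21°, invalid

α = atan 0.5 = 26.57°;  2α = 53.13°
edge 1: e_1 = (+1.01, +0.93);  n_1 = (+0.6774, -0.7356)
edge 3: e_3 = (-3.05, +0.68);  n_3 = (+0.2176, +0.9760)
∠(n_1, n_3) = 124.79°
δ = |180° − 124.79°| = 55.21°
55.21° > 2α = 53.13°  →  invalid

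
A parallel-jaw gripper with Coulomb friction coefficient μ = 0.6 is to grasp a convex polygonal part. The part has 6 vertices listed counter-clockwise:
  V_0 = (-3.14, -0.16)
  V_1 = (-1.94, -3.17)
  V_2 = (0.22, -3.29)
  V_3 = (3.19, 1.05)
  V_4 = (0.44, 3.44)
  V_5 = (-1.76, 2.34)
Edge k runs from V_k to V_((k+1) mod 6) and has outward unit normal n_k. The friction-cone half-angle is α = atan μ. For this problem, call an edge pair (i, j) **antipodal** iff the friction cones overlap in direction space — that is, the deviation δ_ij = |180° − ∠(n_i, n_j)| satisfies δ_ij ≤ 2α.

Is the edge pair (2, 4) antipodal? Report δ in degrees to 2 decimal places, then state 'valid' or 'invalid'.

δ = 29.05°, valid

α = atan 0.6 = 30.96°;  2α = 61.93°
edge 2: e_2 = (+2.97, +4.34);  n_2 = (+0.8253, -0.5648)
edge 4: e_4 = (-2.20, -1.10);  n_4 = (-0.4472, +0.8944)
∠(n_2, n_4) = 150.95°
δ = |180° − 150.95°| = 29.05°
29.05° ≤ 2α = 61.93°  →  valid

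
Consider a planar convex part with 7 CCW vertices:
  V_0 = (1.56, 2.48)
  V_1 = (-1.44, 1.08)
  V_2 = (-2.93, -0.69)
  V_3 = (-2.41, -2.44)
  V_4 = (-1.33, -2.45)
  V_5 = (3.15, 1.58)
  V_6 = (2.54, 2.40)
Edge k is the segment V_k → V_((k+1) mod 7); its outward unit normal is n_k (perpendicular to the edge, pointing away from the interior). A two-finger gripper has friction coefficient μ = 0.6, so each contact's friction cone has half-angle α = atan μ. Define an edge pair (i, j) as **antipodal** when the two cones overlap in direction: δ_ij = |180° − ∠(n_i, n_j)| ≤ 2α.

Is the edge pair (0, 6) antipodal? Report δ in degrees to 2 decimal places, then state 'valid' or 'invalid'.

δ = 150.32°, invalid

α = atan 0.6 = 30.96°;  2α = 61.93°
edge 0: e_0 = (-3.00, -1.40);  n_0 = (-0.4229, +0.9062)
edge 6: e_6 = (-0.98, +0.08);  n_6 = (+0.0814, +0.9967)
∠(n_0, n_6) = 29.68°
δ = |180° − 29.68°| = 150.32°
150.32° > 2α = 61.93°  →  invalid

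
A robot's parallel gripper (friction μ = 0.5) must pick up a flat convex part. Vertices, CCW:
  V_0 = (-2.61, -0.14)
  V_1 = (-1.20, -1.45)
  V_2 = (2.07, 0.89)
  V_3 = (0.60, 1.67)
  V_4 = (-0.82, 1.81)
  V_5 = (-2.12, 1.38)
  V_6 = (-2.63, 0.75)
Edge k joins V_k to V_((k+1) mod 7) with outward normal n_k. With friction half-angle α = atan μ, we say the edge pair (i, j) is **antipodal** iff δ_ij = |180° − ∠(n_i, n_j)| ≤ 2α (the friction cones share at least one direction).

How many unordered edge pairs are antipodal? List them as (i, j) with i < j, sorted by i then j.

α = atan 0.5 = 26.57°;  2α = 53.13°
n_0 = (-0.6807, -0.7326)
n_1 = (+0.5819, -0.8132)
n_2 = (+0.4687, +0.8833)
n_3 = (+0.0981, +0.9952)
n_4 = (-0.3140, +0.9494)
n_5 = (-0.7772, +0.6292)
n_6 = (-0.9997, -0.0225)
  (0,1): δ = 101.52°  ·
  (0,2): δ = 14.94°  ✓
  (0,3): δ = 37.26°  ✓
  (0,4): δ = 61.20°  ·
  (0,5): δ = 93.90°  ·
  (0,6): δ = 134.18°  ·
  (1,2): δ = 63.54°  ·
  (1,3): δ = 41.22°  ✓
  (1,4): δ = 17.28°  ✓
  (1,5): δ = 15.42°  ✓
  (1,6): δ = 55.70°  ·
  (2,3): δ = 157.68°  ·
  (2,4): δ = 133.75°  ·
  (2,5): δ = 101.04°  ·
  (2,6): δ = 60.76°  ·
  (3,4): δ = 156.07°  ·
  (3,5): δ = 123.36°  ·
  (3,6): δ = 83.08°  ·
  (4,5): δ = 147.29°  ·
  (4,6): δ = 107.02°  ·
  (5,6): δ = 139.72°  ·
antipodal pairs: 5

count = 5; pairs: (0,2), (0,3), (1,3), (1,4), (1,5)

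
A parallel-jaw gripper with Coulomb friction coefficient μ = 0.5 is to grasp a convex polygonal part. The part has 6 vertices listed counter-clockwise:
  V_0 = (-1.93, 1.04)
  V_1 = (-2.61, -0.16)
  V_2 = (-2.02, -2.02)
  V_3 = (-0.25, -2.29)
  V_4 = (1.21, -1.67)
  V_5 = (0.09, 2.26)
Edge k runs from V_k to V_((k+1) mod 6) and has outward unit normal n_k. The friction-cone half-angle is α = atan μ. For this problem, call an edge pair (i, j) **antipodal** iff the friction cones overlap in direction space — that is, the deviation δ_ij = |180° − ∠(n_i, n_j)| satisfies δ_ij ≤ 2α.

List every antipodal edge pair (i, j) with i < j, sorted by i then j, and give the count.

count = 5; pairs: (0,3), (0,4), (1,4), (2,5), (3,5)

α = atan 0.5 = 26.57°;  2α = 53.13°
n_0 = (-0.8700, +0.4930)
n_1 = (-0.9532, -0.3024)
n_2 = (-0.1508, -0.9886)
n_3 = (+0.3909, -0.9204)
n_4 = (+0.9617, +0.2741)
n_5 = (-0.5170, +0.8560)
  (0,1): δ = 132.86°  ·
  (0,2): δ = 69.13°  ·
  (0,3): δ = 37.45°  ✓
  (0,4): δ = 45.45°  ✓
  (0,5): δ = 150.67°  ·
  (1,2): δ = 116.27°  ·
  (1,3): δ = 84.59°  ·
  (1,4): δ = 1.69°  ✓
  (1,5): δ = 103.53°  ·
  (2,3): δ = 148.32°  ·
  (2,4): δ = 65.42°  ·
  (2,5): δ = 39.80°  ✓
  (3,4): δ = 97.10°  ·
  (3,5): δ = 8.12°  ✓
  (4,5): δ = 74.78°  ·
antipodal pairs: 5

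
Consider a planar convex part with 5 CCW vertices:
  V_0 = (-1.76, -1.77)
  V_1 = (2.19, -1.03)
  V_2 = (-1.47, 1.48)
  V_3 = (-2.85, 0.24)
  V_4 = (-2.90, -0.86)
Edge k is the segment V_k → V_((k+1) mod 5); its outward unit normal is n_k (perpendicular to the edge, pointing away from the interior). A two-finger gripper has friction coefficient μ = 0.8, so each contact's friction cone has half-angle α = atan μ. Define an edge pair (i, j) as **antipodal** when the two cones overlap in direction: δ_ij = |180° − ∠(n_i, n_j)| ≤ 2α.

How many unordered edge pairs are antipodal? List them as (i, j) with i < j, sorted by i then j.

count = 5; pairs: (0,1), (0,2), (0,3), (1,3), (1,4)

α = atan 0.8 = 38.66°;  2α = 77.32°
n_0 = (+0.1841, -0.9829)
n_1 = (+0.5656, +0.8247)
n_2 = (-0.6684, +0.7438)
n_3 = (-0.9990, +0.0454)
n_4 = (-0.6239, -0.7815)
  (0,1): δ = 45.05°  ✓
  (0,2): δ = 31.33°  ✓
  (0,3): δ = 76.79°  ✓
  (0,4): δ = 130.79°  ·
  (1,2): δ = 103.62°  ·
  (1,3): δ = 58.16°  ✓
  (1,4): δ = 4.16°  ✓
  (2,3): δ = 134.54°  ·
  (2,4): δ = 80.54°  ·
  (3,4): δ = 126.00°  ·
antipodal pairs: 5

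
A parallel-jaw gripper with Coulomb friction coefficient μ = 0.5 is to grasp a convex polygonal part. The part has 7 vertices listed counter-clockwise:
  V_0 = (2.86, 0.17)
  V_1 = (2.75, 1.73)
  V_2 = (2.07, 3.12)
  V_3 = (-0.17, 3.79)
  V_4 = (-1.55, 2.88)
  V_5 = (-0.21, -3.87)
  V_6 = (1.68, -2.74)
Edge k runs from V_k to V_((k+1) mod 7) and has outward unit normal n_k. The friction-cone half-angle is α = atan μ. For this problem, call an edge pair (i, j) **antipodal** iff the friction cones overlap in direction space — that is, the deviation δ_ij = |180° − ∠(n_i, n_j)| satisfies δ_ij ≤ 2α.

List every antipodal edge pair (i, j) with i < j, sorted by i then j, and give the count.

count = 6; pairs: (0,4), (1,4), (2,5), (3,5), (3,6), (4,6)

α = atan 0.5 = 26.57°;  2α = 53.13°
n_0 = (+0.9975, +0.0703)
n_1 = (+0.8983, +0.4394)
n_2 = (+0.2866, +0.9581)
n_3 = (-0.5505, +0.8348)
n_4 = (-0.9809, -0.1947)
n_5 = (+0.5132, -0.8583)
n_6 = (+0.9267, -0.3758)
  (0,1): δ = 157.97°  ·
  (0,2): δ = 110.69°  ·
  (0,3): δ = 60.63°  ·
  (0,4): δ = 7.19°  ✓
  (0,5): δ = 116.84°  ·
  (0,6): δ = 153.89°  ·
  (1,2): δ = 132.72°  ·
  (1,3): δ = 82.67°  ·
  (1,4): δ = 14.84°  ✓
  (1,5): δ = 94.81°  ·
  (1,6): δ = 131.86°  ·
  (2,3): δ = 129.95°  ·
  (2,4): δ = 62.12°  ·
  (2,5): δ = 47.53°  ✓
  (2,6): δ = 84.58°  ·
  (3,4): δ = 112.17°  ·
  (3,5): δ = 2.53°  ✓
  (3,6): δ = 34.53°  ✓
  (4,5): δ = 70.35°  ·
  (4,6): δ = 33.30°  ✓
  (5,6): δ = 142.95°  ·
antipodal pairs: 6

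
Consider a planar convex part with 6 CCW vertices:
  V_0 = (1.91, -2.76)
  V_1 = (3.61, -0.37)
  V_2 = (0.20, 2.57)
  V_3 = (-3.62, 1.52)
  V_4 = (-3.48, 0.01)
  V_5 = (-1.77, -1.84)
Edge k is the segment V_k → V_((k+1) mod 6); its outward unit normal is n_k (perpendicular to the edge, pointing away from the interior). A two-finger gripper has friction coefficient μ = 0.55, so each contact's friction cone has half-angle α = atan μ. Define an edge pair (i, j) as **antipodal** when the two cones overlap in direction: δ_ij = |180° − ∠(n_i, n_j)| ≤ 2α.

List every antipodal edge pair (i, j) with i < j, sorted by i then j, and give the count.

count = 6; pairs: (0,2), (0,3), (1,3), (1,4), (1,5), (2,5)

α = atan 0.55 = 28.81°;  2α = 57.62°
n_0 = (+0.8149, -0.5796)
n_1 = (+0.6530, +0.7574)
n_2 = (-0.2650, +0.9642)
n_3 = (-0.9957, -0.0923)
n_4 = (-0.7343, -0.6788)
n_5 = (-0.2425, -0.9701)
  (0,1): δ = 95.34°  ·
  (0,2): δ = 39.21°  ✓
  (0,3): δ = 40.72°  ✓
  (0,4): δ = 78.17°  ·
  (0,5): δ = 111.39°  ·
  (1,2): δ = 123.86°  ·
  (1,3): δ = 43.94°  ✓
  (1,4): δ = 6.49°  ✓
  (1,5): δ = 26.73°  ✓
  (2,3): δ = 100.07°  ·
  (2,4): δ = 62.62°  ·
  (2,5): δ = 29.41°  ✓
  (3,4): δ = 142.55°  ·
  (3,5): δ = 109.33°  ·
  (4,5): δ = 146.78°  ·
antipodal pairs: 6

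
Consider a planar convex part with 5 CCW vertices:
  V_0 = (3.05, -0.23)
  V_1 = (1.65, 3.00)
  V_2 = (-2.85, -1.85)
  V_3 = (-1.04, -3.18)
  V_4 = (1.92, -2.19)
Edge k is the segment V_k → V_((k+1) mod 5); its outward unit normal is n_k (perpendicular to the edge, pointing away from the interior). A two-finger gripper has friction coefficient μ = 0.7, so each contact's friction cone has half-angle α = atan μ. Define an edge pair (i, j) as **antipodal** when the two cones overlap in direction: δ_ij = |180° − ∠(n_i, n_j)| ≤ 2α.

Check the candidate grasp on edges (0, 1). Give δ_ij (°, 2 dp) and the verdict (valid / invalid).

α = atan 0.7 = 34.99°;  2α = 69.98°
edge 0: e_0 = (-1.40, +3.23);  n_0 = (+0.9175, +0.3977)
edge 1: e_1 = (-4.50, -4.85);  n_1 = (-0.7331, +0.6802)
∠(n_0, n_1) = 113.71°
δ = |180° − 113.71°| = 66.29°
66.29° ≤ 2α = 69.98°  →  valid

δ = 66.29°, valid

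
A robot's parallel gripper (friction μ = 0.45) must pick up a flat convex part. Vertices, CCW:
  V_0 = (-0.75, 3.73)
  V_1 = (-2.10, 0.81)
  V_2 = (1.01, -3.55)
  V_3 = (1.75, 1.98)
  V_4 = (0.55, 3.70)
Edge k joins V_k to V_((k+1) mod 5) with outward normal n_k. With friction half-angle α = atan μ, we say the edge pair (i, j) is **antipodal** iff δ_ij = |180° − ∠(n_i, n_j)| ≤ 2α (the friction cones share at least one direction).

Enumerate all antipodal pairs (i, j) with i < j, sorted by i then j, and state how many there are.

α = atan 0.45 = 24.23°;  2α = 48.46°
n_0 = (-0.9077, +0.4196)
n_1 = (-0.8141, -0.5807)
n_2 = (+0.9912, -0.1326)
n_3 = (+0.8201, +0.5722)
n_4 = (+0.0231, +0.9997)
  (0,1): δ = 119.69°  ·
  (0,2): δ = 17.19°  ✓
  (0,3): δ = 59.71°  ·
  (0,4): δ = 113.49°  ·
  (1,2): δ = 43.12°  ✓
  (1,3): δ = 0.60°  ✓
  (1,4): δ = 53.18°  ·
  (2,3): δ = 137.48°  ·
  (2,4): δ = 83.70°  ·
  (3,4): δ = 126.22°  ·
antipodal pairs: 3

count = 3; pairs: (0,2), (1,2), (1,3)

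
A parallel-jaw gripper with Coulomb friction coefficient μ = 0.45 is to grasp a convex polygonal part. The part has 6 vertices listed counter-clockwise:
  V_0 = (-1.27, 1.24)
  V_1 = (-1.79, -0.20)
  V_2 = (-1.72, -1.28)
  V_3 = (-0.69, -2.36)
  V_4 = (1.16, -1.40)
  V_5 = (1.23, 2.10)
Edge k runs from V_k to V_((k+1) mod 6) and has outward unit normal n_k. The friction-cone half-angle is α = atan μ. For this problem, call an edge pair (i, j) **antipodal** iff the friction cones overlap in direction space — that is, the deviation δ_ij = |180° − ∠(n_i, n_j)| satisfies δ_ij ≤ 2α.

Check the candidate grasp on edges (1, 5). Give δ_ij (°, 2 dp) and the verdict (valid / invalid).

δ = 105.27°, invalid

α = atan 0.45 = 24.23°;  2α = 48.46°
edge 1: e_1 = (+0.07, -1.08);  n_1 = (-0.9979, -0.0647)
edge 5: e_5 = (-2.50, -0.86);  n_5 = (-0.3253, +0.9456)
∠(n_1, n_5) = 74.73°
δ = |180° − 74.73°| = 105.27°
105.27° > 2α = 48.46°  →  invalid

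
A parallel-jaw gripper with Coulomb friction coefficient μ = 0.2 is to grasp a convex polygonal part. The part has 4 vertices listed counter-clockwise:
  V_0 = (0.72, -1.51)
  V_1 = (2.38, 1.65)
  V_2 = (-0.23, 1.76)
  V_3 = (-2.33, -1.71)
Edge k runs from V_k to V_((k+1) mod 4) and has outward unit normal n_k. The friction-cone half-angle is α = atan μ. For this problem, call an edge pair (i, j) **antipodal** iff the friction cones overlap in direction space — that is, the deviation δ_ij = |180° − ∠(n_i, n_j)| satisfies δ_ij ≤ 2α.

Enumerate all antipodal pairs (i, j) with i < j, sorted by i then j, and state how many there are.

count = 2; pairs: (0,2), (1,3)

α = atan 0.2 = 11.31°;  2α = 22.62°
n_0 = (+0.8853, -0.4651)
n_1 = (+0.0421, +0.9991)
n_2 = (-0.8555, +0.5178)
n_3 = (+0.0654, -0.9979)
  (0,1): δ = 64.70°  ·
  (0,2): δ = 3.47°  ✓
  (0,3): δ = 121.47°  ·
  (1,2): δ = 118.77°  ·
  (1,3): δ = 6.17°  ✓
  (2,3): δ = 55.07°  ·
antipodal pairs: 2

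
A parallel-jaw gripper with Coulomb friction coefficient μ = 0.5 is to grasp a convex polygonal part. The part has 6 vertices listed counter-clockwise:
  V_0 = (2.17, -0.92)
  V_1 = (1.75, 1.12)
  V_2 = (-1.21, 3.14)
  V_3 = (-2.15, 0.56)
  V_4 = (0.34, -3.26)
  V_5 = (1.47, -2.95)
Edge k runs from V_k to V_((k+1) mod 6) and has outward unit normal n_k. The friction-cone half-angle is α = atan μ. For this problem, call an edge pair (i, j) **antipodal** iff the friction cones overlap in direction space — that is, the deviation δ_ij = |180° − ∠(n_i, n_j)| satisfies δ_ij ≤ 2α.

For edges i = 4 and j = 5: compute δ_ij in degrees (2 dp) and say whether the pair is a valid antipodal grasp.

δ = 124.37°, invalid

α = atan 0.5 = 26.57°;  2α = 53.13°
edge 4: e_4 = (+1.13, +0.31);  n_4 = (+0.2646, -0.9644)
edge 5: e_5 = (+0.70, +2.03);  n_5 = (+0.9454, -0.3260)
∠(n_4, n_5) = 55.63°
δ = |180° − 55.63°| = 124.37°
124.37° > 2α = 53.13°  →  invalid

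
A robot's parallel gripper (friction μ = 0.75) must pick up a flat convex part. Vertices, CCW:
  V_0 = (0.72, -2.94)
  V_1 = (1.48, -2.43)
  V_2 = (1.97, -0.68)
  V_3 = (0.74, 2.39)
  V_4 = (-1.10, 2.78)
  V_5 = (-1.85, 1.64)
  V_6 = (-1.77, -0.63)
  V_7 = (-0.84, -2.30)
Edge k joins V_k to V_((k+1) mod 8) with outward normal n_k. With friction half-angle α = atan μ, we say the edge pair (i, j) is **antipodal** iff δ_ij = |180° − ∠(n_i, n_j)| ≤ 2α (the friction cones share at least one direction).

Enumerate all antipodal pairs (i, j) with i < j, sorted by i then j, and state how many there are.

α = atan 0.75 = 36.87°;  2α = 73.74°
n_0 = (+0.5572, -0.8304)
n_1 = (+0.9630, -0.2696)
n_2 = (+0.9283, +0.3719)
n_3 = (+0.2074, +0.9783)
n_4 = (-0.8354, +0.5496)
n_5 = (-0.9994, -0.0352)
n_6 = (-0.8737, -0.4865)
n_7 = (-0.3796, -0.9252)
  (0,1): δ = 139.51°  ·
  (0,2): δ = 102.03°  ·
  (0,3): δ = 45.83°  ✓
  (0,4): δ = 22.80°  ✓
  (0,5): δ = 58.15°  ✓
  (0,6): δ = 85.25°  ·
  (0,7): δ = 123.83°  ·
  (1,2): δ = 142.52°  ·
  (1,3): δ = 86.32°  ·
  (1,4): δ = 17.70°  ✓
  (1,5): δ = 17.66°  ✓
  (1,6): δ = 44.76°  ✓
  (1,7): δ = 83.34°  ·
  (2,3): δ = 123.80°  ·
  (2,4): δ = 55.17°  ✓
  (2,5): δ = 19.82°  ✓
  (2,6): δ = 7.28°  ✓
  (2,7): δ = 45.86°  ✓
  (3,4): δ = 111.37°  ·
  (3,5): δ = 76.01°  ·
  (3,6): δ = 48.92°  ✓
  (3,7): δ = 10.34°  ✓
  (4,5): δ = 144.64°  ·
  (4,6): δ = 117.55°  ·
  (4,7): δ = 78.97°  ·
  (5,6): δ = 152.91°  ·
  (5,7): δ = 114.32°  ·
  (6,7): δ = 141.42°  ·
antipodal pairs: 12

count = 12; pairs: (0,3), (0,4), (0,5), (1,4), (1,5), (1,6), (2,4), (2,5), (2,6), (2,7), (3,6), (3,7)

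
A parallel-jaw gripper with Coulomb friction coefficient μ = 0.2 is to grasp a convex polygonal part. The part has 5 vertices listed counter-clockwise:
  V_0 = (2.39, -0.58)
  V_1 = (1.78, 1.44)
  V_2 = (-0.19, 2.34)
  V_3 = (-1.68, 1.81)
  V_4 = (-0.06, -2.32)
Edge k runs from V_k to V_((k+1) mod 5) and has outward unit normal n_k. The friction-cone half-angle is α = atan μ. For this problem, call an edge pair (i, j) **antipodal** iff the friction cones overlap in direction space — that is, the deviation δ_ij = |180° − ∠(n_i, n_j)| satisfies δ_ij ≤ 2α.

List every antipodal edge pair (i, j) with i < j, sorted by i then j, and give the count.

α = atan 0.2 = 11.31°;  2α = 22.62°
n_0 = (+0.9573, +0.2891)
n_1 = (+0.4155, +0.9096)
n_2 = (-0.3351, +0.9422)
n_3 = (-0.9309, -0.3652)
n_4 = (+0.5790, -0.8153)
  (0,1): δ = 131.36°  ·
  (0,2): δ = 87.22°  ·
  (0,3): δ = 4.61°  ✓
  (0,4): δ = 108.58°  ·
  (1,2): δ = 135.87°  ·
  (1,3): δ = 44.03°  ·
  (1,4): δ = 59.94°  ·
  (2,3): δ = 88.16°  ·
  (2,4): δ = 15.80°  ✓
  (3,4): δ = 76.04°  ·
antipodal pairs: 2

count = 2; pairs: (0,3), (2,4)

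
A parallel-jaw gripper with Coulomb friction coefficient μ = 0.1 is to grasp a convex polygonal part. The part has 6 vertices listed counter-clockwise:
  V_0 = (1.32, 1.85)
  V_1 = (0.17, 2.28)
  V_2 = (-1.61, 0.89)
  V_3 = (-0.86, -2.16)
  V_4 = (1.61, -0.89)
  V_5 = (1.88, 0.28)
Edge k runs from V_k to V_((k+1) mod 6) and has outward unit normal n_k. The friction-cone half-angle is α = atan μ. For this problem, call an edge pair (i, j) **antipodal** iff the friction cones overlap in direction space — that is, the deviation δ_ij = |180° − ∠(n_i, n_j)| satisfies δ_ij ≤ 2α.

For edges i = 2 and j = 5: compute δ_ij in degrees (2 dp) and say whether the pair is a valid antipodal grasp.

δ = 5.82°, valid

α = atan 0.1 = 5.71°;  2α = 11.42°
edge 2: e_2 = (+0.75, -3.05);  n_2 = (-0.9711, -0.2388)
edge 5: e_5 = (-0.56, +1.57);  n_5 = (+0.9419, +0.3360)
∠(n_2, n_5) = 174.18°
δ = |180° − 174.18°| = 5.82°
5.82° ≤ 2α = 11.42°  →  valid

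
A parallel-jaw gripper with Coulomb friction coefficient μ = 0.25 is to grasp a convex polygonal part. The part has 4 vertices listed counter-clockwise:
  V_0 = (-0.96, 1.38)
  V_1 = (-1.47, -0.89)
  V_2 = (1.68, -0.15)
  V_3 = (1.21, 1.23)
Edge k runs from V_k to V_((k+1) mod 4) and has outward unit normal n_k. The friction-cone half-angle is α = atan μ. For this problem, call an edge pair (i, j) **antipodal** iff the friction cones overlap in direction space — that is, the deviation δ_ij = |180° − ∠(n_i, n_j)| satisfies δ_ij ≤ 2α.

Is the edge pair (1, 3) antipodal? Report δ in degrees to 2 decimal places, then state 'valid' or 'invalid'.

δ = 17.17°, valid

α = atan 0.25 = 14.04°;  2α = 28.07°
edge 1: e_1 = (+3.15, +0.74);  n_1 = (+0.2287, -0.9735)
edge 3: e_3 = (-2.17, +0.15);  n_3 = (+0.0690, +0.9976)
∠(n_1, n_3) = 162.83°
δ = |180° − 162.83°| = 17.17°
17.17° ≤ 2α = 28.07°  →  valid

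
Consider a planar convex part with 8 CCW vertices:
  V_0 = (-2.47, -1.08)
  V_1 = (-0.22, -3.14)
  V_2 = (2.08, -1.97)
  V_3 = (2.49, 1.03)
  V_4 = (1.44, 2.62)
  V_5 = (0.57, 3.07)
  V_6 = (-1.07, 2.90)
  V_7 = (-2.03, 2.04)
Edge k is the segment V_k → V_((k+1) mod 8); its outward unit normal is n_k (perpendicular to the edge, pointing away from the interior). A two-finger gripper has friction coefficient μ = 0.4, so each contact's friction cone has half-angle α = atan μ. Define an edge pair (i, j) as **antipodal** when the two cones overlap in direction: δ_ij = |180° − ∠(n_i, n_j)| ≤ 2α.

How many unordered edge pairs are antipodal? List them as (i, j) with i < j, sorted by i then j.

count = 7; pairs: (0,3), (0,4), (1,5), (1,6), (2,6), (2,7), (3,7)

α = atan 0.4 = 21.80°;  2α = 43.60°
n_0 = (-0.6753, -0.7376)
n_1 = (+0.4534, -0.8913)
n_2 = (+0.9908, -0.1354)
n_3 = (+0.8345, +0.5511)
n_4 = (+0.4594, +0.8882)
n_5 = (-0.1031, +0.9947)
n_6 = (-0.6672, +0.7448)
n_7 = (-0.9902, +0.1396)
  (0,1): δ = 110.56°  ·
  (0,2): δ = 55.31°  ·
  (0,3): δ = 14.08°  ✓
  (0,4): δ = 15.13°  ✓
  (0,5): δ = 48.39°  ·
  (0,6): δ = 84.33°  ·
  (0,7): δ = 124.45°  ·
  (1,2): δ = 124.74°  ·
  (1,3): δ = 83.52°  ·
  (1,4): δ = 54.31°  ·
  (1,5): δ = 21.04°  ✓
  (1,6): δ = 14.89°  ✓
  (1,7): δ = 55.01°  ·
  (2,3): δ = 138.78°  ·
  (2,4): δ = 109.57°  ·
  (2,5): δ = 76.30°  ·
  (2,6): δ = 40.36°  ✓
  (2,7): δ = 0.25°  ✓
  (3,4): δ = 150.79°  ·
  (3,5): δ = 117.52°  ·
  (3,6): δ = 81.58°  ·
  (3,7): δ = 41.47°  ✓
  (4,5): δ = 146.73°  ·
  (4,6): δ = 110.80°  ·
  (4,7): δ = 70.68°  ·
  (5,6): δ = 144.06°  ·
  (5,7): δ = 103.95°  ·
  (6,7): δ = 139.88°  ·
antipodal pairs: 7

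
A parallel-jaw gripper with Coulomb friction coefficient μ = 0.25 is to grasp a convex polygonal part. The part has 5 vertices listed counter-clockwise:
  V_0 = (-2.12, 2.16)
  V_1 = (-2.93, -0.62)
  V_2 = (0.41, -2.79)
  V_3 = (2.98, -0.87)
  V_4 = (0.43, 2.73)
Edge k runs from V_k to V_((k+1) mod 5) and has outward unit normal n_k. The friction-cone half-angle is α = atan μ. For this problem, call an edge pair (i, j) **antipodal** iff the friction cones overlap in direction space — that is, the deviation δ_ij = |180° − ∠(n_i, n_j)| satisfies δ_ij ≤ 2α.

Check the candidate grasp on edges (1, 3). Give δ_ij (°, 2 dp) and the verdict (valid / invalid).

δ = 21.68°, valid

α = atan 0.25 = 14.04°;  2α = 28.07°
edge 1: e_1 = (+3.34, -2.17);  n_1 = (-0.5448, -0.8386)
edge 3: e_3 = (-2.55, +3.60);  n_3 = (+0.8160, +0.5780)
∠(n_1, n_3) = 158.32°
δ = |180° − 158.32°| = 21.68°
21.68° ≤ 2α = 28.07°  →  valid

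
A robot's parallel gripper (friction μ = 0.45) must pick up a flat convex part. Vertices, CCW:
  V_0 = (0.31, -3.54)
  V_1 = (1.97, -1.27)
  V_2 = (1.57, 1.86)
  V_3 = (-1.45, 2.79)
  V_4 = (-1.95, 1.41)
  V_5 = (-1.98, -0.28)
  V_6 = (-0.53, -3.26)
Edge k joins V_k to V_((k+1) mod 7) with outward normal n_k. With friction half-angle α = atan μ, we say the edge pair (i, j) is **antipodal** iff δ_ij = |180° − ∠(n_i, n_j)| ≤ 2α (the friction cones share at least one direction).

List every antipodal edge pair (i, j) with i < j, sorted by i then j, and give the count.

count = 7; pairs: (0,3), (0,4), (1,3), (1,4), (1,5), (2,5), (2,6)

α = atan 0.45 = 24.23°;  2α = 48.46°
n_0 = (+0.8072, -0.5903)
n_1 = (+0.9919, +0.1268)
n_2 = (+0.2943, +0.9557)
n_3 = (-0.9402, +0.3406)
n_4 = (-0.9998, +0.0177)
n_5 = (-0.8992, -0.4375)
n_6 = (-0.3162, -0.9487)
  (0,1): δ = 136.54°  ·
  (0,2): δ = 70.94°  ·
  (0,3): δ = 16.26°  ✓
  (0,4): δ = 35.16°  ✓
  (0,5): δ = 62.12°  ·
  (0,6): δ = 107.74°  ·
  (1,2): δ = 114.40°  ·
  (1,3): δ = 27.20°  ✓
  (1,4): δ = 8.30°  ✓
  (1,5): δ = 18.66°  ✓
  (1,6): δ = 64.28°  ·
  (2,3): δ = 92.80°  ·
  (2,4): δ = 73.90°  ·
  (2,5): δ = 46.94°  ✓
  (2,6): δ = 1.32°  ✓
  (3,4): δ = 161.10°  ·
  (3,5): δ = 134.14°  ·
  (3,6): δ = 88.52°  ·
  (4,5): δ = 153.04°  ·
  (4,6): δ = 107.42°  ·
  (5,6): δ = 134.38°  ·
antipodal pairs: 7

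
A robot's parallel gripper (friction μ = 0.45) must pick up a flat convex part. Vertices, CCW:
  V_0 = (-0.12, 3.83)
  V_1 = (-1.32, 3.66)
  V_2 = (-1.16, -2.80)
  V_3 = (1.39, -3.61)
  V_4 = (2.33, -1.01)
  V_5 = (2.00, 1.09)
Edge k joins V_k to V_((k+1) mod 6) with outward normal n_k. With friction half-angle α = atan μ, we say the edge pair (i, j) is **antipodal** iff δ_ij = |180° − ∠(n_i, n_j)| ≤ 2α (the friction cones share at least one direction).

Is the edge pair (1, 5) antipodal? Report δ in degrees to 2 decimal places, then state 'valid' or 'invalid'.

α = atan 0.45 = 24.23°;  2α = 48.46°
edge 1: e_1 = (+0.16, -6.46);  n_1 = (-0.9997, -0.0248)
edge 5: e_5 = (-2.12, +2.74);  n_5 = (+0.7909, +0.6119)
∠(n_1, n_5) = 143.69°
δ = |180° − 143.69°| = 36.31°
36.31° ≤ 2α = 48.46°  →  valid

δ = 36.31°, valid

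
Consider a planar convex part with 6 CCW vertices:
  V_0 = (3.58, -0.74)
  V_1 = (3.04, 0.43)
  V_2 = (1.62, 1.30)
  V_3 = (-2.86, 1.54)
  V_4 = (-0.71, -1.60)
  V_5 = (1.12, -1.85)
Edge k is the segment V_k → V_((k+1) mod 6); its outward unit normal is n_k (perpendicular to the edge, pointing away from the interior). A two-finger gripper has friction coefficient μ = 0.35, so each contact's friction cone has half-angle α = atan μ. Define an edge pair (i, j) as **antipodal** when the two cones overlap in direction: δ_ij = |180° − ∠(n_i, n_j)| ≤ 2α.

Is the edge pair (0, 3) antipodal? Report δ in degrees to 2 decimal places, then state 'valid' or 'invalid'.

δ = 9.62°, valid

α = atan 0.35 = 19.29°;  2α = 38.58°
edge 0: e_0 = (-0.54, +1.17);  n_0 = (+0.9080, +0.4191)
edge 3: e_3 = (+2.15, -3.14);  n_3 = (-0.8251, -0.5650)
∠(n_0, n_3) = 170.38°
δ = |180° − 170.38°| = 9.62°
9.62° ≤ 2α = 38.58°  →  valid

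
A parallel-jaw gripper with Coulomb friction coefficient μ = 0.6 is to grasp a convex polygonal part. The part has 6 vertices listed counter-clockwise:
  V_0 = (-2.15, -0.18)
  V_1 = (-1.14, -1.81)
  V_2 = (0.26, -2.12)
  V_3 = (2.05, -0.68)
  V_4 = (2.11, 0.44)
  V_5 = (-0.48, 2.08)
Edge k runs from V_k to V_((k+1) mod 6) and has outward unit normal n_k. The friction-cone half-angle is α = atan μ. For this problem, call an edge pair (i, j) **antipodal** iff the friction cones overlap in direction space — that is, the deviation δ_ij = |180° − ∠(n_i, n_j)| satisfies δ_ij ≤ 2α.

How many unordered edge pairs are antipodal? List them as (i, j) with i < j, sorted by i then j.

α = atan 0.6 = 30.96°;  2α = 61.93°
n_0 = (-0.8500, -0.5267)
n_1 = (-0.2162, -0.9764)
n_2 = (+0.6268, -0.7792)
n_3 = (+0.9986, -0.0535)
n_4 = (+0.5350, +0.8449)
n_5 = (-0.8043, +0.5943)
  (0,1): δ = 134.27°  ·
  (0,2): δ = 82.97°  ·
  (0,3): δ = 34.85°  ✓
  (0,4): δ = 25.87°  ✓
  (0,5): δ = 111.75°  ·
  (1,2): δ = 128.70°  ·
  (1,3): δ = 80.58°  ·
  (1,4): δ = 19.86°  ✓
  (1,5): δ = 66.02°  ·
  (2,3): δ = 131.88°  ·
  (2,4): δ = 71.16°  ·
  (2,5): δ = 14.72°  ✓
  (3,4): δ = 119.28°  ·
  (3,5): δ = 33.40°  ✓
  (4,5): δ = 94.12°  ·
antipodal pairs: 5

count = 5; pairs: (0,3), (0,4), (1,4), (2,5), (3,5)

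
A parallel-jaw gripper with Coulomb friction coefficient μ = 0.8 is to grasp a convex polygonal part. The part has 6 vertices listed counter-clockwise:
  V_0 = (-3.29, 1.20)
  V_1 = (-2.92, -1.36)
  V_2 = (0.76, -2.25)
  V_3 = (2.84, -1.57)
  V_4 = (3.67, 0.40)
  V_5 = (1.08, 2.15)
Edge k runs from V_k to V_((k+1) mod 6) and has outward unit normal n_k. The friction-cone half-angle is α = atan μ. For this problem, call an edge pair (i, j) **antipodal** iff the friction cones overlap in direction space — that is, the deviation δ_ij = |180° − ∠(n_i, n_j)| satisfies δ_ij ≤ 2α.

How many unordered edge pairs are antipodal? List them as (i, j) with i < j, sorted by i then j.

count = 7; pairs: (0,3), (0,4), (1,4), (1,5), (2,4), (2,5), (3,5)

α = atan 0.8 = 38.66°;  2α = 77.32°
n_0 = (-0.9897, -0.1430)
n_1 = (-0.2351, -0.9720)
n_2 = (+0.3107, -0.9505)
n_3 = (+0.9215, -0.3883)
n_4 = (+0.5599, +0.8286)
n_5 = (-0.2124, +0.9772)
  (0,1): δ = 111.82°  ·
  (0,2): δ = 80.12°  ·
  (0,3): δ = 31.07°  ✓
  (0,4): δ = 47.73°  ✓
  (0,5): δ = 94.04°  ·
  (1,2): δ = 148.30°  ·
  (1,3): δ = 99.25°  ·
  (1,4): δ = 20.45°  ✓
  (1,5): δ = 25.86°  ✓
  (2,3): δ = 130.95°  ·
  (2,4): δ = 52.15°  ✓
  (2,5): δ = 5.84°  ✓
  (3,4): δ = 101.20°  ·
  (3,5): δ = 54.89°  ✓
  (4,5): δ = 133.69°  ·
antipodal pairs: 7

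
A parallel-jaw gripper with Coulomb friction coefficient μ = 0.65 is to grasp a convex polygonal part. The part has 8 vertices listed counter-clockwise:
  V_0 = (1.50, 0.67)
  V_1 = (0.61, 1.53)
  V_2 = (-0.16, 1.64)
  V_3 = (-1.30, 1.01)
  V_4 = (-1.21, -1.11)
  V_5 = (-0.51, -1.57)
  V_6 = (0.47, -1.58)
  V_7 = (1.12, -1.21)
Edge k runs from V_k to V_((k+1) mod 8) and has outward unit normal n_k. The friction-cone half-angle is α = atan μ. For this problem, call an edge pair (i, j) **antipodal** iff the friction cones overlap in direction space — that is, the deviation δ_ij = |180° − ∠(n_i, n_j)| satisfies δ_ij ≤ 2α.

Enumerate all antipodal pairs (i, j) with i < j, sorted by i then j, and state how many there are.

count = 12; pairs: (0,3), (0,4), (0,5), (1,4), (1,5), (1,6), (2,4), (2,5), (2,6), (2,7), (3,6), (3,7)

α = atan 0.65 = 33.02°;  2α = 66.05°
n_0 = (+0.6949, +0.7191)
n_1 = (+0.1414, +0.9899)
n_2 = (-0.4837, +0.8752)
n_3 = (-0.9991, -0.0424)
n_4 = (-0.5492, -0.8357)
n_5 = (-0.0102, -0.9999)
n_6 = (+0.4947, -0.8691)
n_7 = (+0.9802, -0.1981)
  (0,1): δ = 144.11°  ·
  (0,2): δ = 107.06°  ·
  (0,3): δ = 43.55°  ✓
  (0,4): δ = 10.71°  ✓
  (0,5): δ = 43.43°  ✓
  (0,6): δ = 73.67°  ·
  (0,7): δ = 122.59°  ·
  (1,2): δ = 142.94°  ·
  (1,3): δ = 79.44°  ·
  (1,4): δ = 25.18°  ✓
  (1,5): δ = 7.55°  ✓
  (1,6): δ = 37.78°  ✓
  (1,7): δ = 86.70°  ·
  (2,3): δ = 116.50°  ·
  (2,4): δ = 62.24°  ✓
  (2,5): δ = 29.51°  ✓
  (2,6): δ = 0.72°  ✓
  (2,7): δ = 49.65°  ✓
  (3,4): δ = 125.74°  ·
  (3,5): δ = 93.02°  ·
  (3,6): δ = 62.78°  ✓
  (3,7): δ = 13.86°  ✓
  (4,5): δ = 147.27°  ·
  (4,6): δ = 117.04°  ·
  (4,7): δ = 68.12°  ·
  (5,6): δ = 149.77°  ·
  (5,7): δ = 100.84°  ·
  (6,7): δ = 131.08°  ·
antipodal pairs: 12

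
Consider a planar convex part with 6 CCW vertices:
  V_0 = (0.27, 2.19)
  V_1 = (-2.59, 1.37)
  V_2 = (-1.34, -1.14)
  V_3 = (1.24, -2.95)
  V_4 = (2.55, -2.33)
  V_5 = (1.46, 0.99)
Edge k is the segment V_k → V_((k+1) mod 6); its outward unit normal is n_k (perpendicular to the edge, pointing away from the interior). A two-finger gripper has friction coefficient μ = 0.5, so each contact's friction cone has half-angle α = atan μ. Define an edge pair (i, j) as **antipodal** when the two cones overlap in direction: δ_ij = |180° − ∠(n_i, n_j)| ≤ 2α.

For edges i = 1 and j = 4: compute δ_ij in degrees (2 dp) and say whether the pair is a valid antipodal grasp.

δ = 8.30°, valid

α = atan 0.5 = 26.57°;  2α = 53.13°
edge 1: e_1 = (+1.25, -2.51);  n_1 = (-0.8951, -0.4458)
edge 4: e_4 = (-1.09, +3.32);  n_4 = (+0.9501, +0.3119)
∠(n_1, n_4) = 171.70°
δ = |180° − 171.70°| = 8.30°
8.30° ≤ 2α = 53.13°  →  valid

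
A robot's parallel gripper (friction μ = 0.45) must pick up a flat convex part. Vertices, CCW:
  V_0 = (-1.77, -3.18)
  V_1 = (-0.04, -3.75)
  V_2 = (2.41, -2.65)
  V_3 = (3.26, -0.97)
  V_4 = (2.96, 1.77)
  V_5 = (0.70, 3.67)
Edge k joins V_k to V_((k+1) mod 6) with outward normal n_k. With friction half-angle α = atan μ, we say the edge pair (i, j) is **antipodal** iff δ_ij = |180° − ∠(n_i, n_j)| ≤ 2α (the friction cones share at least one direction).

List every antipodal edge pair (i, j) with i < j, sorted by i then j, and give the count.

α = atan 0.45 = 24.23°;  2α = 48.46°
n_0 = (-0.3129, -0.9498)
n_1 = (+0.4096, -0.9123)
n_2 = (+0.8923, -0.4515)
n_3 = (+0.9941, +0.1088)
n_4 = (+0.6435, +0.7654)
n_5 = (-0.9407, +0.3392)
  (0,1): δ = 137.58°  ·
  (0,2): δ = 98.60°  ·
  (0,3): δ = 65.52°  ·
  (0,4): δ = 21.82°  ✓
  (0,5): δ = 88.41°  ·
  (1,2): δ = 141.02°  ·
  (1,3): δ = 107.93°  ·
  (1,4): δ = 64.23°  ·
  (1,5): δ = 45.99°  ✓
  (2,3): δ = 146.91°  ·
  (2,4): δ = 103.22°  ·
  (2,5): δ = 7.01°  ✓
  (3,4): δ = 136.30°  ·
  (3,5): δ = 26.08°  ✓
  (4,5): δ = 69.77°  ·
antipodal pairs: 4

count = 4; pairs: (0,4), (1,5), (2,5), (3,5)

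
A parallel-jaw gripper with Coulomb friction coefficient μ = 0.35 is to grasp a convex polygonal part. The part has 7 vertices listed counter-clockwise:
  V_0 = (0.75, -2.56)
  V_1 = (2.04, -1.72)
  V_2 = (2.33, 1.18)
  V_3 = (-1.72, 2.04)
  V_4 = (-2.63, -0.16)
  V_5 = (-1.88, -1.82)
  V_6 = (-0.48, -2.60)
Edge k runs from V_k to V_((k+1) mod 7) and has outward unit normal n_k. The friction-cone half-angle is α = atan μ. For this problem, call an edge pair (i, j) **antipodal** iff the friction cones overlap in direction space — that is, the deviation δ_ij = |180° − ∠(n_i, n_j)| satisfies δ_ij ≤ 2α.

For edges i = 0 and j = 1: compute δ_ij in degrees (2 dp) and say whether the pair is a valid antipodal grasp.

α = atan 0.35 = 19.29°;  2α = 38.58°
edge 0: e_0 = (+1.29, +0.84);  n_0 = (+0.5457, -0.8380)
edge 1: e_1 = (+0.29, +2.90);  n_1 = (+0.9950, -0.0995)
∠(n_0, n_1) = 51.22°
δ = |180° − 51.22°| = 128.78°
128.78° > 2α = 38.58°  →  invalid

δ = 128.78°, invalid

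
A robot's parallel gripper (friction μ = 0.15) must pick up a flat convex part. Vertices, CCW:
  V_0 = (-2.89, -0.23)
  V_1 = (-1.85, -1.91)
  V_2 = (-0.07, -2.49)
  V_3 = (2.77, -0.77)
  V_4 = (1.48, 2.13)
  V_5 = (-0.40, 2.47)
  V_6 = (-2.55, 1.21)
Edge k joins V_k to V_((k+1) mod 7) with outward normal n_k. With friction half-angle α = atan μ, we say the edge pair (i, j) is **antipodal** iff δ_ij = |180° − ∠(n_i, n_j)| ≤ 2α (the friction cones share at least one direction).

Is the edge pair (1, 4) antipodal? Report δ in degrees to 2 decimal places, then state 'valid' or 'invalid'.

δ = 7.80°, valid

α = atan 0.15 = 8.53°;  2α = 17.06°
edge 1: e_1 = (+1.78, -0.58);  n_1 = (-0.3098, -0.9508)
edge 4: e_4 = (-1.88, +0.34);  n_4 = (+0.1780, +0.9840)
∠(n_1, n_4) = 172.20°
δ = |180° − 172.20°| = 7.80°
7.80° ≤ 2α = 17.06°  →  valid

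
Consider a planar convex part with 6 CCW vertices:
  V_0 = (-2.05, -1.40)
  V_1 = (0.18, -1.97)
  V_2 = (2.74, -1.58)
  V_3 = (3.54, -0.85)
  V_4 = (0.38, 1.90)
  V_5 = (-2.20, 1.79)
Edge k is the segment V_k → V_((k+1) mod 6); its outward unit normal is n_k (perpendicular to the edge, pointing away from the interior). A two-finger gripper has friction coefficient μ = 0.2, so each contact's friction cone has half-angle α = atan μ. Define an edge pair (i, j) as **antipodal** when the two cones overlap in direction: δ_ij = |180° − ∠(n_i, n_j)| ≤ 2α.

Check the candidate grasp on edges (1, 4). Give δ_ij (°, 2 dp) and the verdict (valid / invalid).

α = atan 0.2 = 11.31°;  2α = 22.62°
edge 1: e_1 = (+2.56, +0.39);  n_1 = (+0.1506, -0.9886)
edge 4: e_4 = (-2.58, -0.11);  n_4 = (-0.0426, +0.9991)
∠(n_1, n_4) = 173.78°
δ = |180° − 173.78°| = 6.22°
6.22° ≤ 2α = 22.62°  →  valid

δ = 6.22°, valid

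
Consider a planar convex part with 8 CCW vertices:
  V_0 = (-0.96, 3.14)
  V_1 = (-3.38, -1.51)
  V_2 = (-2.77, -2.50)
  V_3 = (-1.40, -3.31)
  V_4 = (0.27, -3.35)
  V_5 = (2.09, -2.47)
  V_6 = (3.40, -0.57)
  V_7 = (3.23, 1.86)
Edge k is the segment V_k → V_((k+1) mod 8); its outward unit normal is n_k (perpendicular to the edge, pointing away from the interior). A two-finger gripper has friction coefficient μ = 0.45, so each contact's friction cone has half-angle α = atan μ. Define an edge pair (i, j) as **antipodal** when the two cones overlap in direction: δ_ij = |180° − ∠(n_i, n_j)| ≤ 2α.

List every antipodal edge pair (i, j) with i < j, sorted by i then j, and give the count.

α = atan 0.45 = 24.23°;  2α = 48.46°
n_0 = (-0.8871, +0.4617)
n_1 = (-0.8514, -0.5246)
n_2 = (-0.5089, -0.8608)
n_3 = (-0.0239, -0.9997)
n_4 = (+0.4353, -0.9003)
n_5 = (+0.8233, -0.5676)
n_6 = (+0.9976, +0.0698)
n_7 = (+0.2922, +0.9564)
  (0,1): δ = 120.87°  ·
  (0,2): δ = 93.10°  ·
  (0,3): δ = 63.88°  ·
  (0,4): δ = 36.70°  ✓
  (0,5): δ = 7.09°  ✓
  (0,6): δ = 31.50°  ✓
  (0,7): δ = 100.51°  ·
  (1,2): δ = 152.23°  ·
  (1,3): δ = 123.01°  ·
  (1,4): δ = 95.84°  ·
  (1,5): δ = 66.23°  ·
  (1,6): δ = 27.64°  ✓
  (1,7): δ = 41.37°  ✓
  (2,3): δ = 150.78°  ·
  (2,4): δ = 123.60°  ·
  (2,5): δ = 93.99°  ·
  (2,6): δ = 55.40°  ·
  (2,7): δ = 13.61°  ✓
  (3,4): δ = 152.82°  ·
  (3,5): δ = 123.21°  ·
  (3,6): δ = 84.63°  ·
  (3,7): δ = 15.62°  ✓
  (4,5): δ = 150.39°  ·
  (4,6): δ = 111.80°  ·
  (4,7): δ = 42.79°  ✓
  (5,6): δ = 141.41°  ·
  (5,7): δ = 72.40°  ·
  (6,7): δ = 110.99°  ·
antipodal pairs: 8

count = 8; pairs: (0,4), (0,5), (0,6), (1,6), (1,7), (2,7), (3,7), (4,7)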